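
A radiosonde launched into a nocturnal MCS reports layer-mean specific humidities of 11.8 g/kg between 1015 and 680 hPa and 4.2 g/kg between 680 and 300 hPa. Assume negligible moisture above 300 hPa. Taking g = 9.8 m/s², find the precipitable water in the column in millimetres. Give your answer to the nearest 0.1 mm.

PW ≈ 56.6 mm

Precipitable water is the column-integrated vapour mass per unit area: PW = (1/g) Σ q̄ Δp, with q in kg/kg and Δp in Pa (1 kg/m² of water = 1 mm).
Layer 1015–680 hPa: Δp = 335 hPa = 33500 Pa, q̄ = 0.0118 kg/kg → 0.0118 × 33500 / 9.8 = 40.34 mm
Layer 680–300 hPa: Δp = 380 hPa = 38000 Pa, q̄ = 0.0042 kg/kg → 0.0042 × 38000 / 9.8 = 16.29 mm
PW = 40.34 + 16.29 = 56.63 ≈ 56.6 mm.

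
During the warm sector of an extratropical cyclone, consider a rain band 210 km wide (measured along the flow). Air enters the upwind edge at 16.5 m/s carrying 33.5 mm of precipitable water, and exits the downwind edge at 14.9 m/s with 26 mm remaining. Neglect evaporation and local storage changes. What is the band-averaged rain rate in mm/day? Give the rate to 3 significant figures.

R ≈ 68.0 mm/day

Column moisture flux per unit crosswind length is F = V × PW.
Inflow: F_in = 16.5 × 33.5 = 552.75 mm·m/s
Outflow: F_out = 14.9 × 26 = 387.4 mm·m/s
Steady-state rate R = (F_in − F_out)/L = (552.75 − 387.4) / 210000 m = 7.874e-04 mm/s.
R = 7.874e-04 × 3600 × 24 = 68.0 mm/day.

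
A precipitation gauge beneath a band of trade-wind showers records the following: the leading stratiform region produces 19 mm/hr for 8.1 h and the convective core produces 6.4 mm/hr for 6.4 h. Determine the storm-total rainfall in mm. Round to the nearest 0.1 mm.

total ≈ 194.9 mm

Total = Σ Rᵢ Δtᵢ = 19 × 8.1 + 6.4 × 6.4
      = 153.9 + 40.96 = 194.9 mm.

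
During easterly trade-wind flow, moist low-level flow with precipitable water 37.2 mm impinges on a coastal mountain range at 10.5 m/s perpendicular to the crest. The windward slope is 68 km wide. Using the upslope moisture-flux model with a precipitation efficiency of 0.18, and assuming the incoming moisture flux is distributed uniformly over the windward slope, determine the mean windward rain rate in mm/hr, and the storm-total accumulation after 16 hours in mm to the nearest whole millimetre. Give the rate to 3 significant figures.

Incoming column moisture flux per unit ridge length: F = V × PW = 10.5 × 37.2 = 390.6 mm·m/s.
Spread over the 68 km slope with efficiency ε = 0.18: R = ε·F/W = 0.18 × 390.6 / 68000 m = 1.034e-03 mm/s.
R = 1.034e-03 × 3600 = 3.72 mm/hr.
Over 16 h: total = 3.72 × 16 = 59.52 ≈ 60 mm.

R ≈ 3.72 mm/hr; total ≈ 60 mm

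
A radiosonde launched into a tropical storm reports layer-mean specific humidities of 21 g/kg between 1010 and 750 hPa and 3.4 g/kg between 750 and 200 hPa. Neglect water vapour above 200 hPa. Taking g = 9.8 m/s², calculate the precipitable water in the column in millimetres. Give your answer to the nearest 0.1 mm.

Precipitable water is the column-integrated vapour mass per unit area: PW = (1/g) Σ q̄ Δp, with q in kg/kg and Δp in Pa (1 kg/m² of water = 1 mm).
Layer 1010–750 hPa: Δp = 260 hPa = 26000 Pa, q̄ = 0.021 kg/kg → 0.021 × 26000 / 9.8 = 55.71 mm
Layer 750–200 hPa: Δp = 550 hPa = 55000 Pa, q̄ = 0.0034 kg/kg → 0.0034 × 55000 / 9.8 = 19.08 mm
PW = 55.71 + 19.08 = 74.79 ≈ 74.8 mm.

PW ≈ 74.8 mm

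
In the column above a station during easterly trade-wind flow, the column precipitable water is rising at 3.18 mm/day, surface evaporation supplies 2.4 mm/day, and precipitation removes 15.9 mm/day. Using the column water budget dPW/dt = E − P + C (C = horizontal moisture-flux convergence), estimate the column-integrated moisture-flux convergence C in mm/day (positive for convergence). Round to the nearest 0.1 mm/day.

dPW/dt = +3.18 mm/day.
C = dPW/dt − E + P = (+3.18) − 2.4 + 15.9 = 16.7 mm/day.

C ≈ 16.7 mm/day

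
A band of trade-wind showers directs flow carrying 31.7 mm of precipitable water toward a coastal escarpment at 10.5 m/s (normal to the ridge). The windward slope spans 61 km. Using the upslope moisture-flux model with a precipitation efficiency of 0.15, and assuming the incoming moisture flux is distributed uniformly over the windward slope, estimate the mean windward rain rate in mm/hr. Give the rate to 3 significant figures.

Incoming column moisture flux per unit ridge length: F = V × PW = 10.5 × 31.7 = 332.85 mm·m/s.
Spread over the 61 km slope with efficiency ε = 0.15: R = ε·F/W = 0.15 × 332.85 / 61000 m = 8.185e-04 mm/s.
R = 8.185e-04 × 3600 = 2.95 mm/hr.

R ≈ 2.95 mm/hr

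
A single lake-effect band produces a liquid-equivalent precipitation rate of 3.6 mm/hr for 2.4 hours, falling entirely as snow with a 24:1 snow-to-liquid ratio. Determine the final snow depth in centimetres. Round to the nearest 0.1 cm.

Liquid-equivalent depth = 3.6 × 2.4 = 8.64 mm.
Snow depth = 8.64 mm × 24 = 207.36 mm = 20.7 cm.

snow depth ≈ 20.7 cm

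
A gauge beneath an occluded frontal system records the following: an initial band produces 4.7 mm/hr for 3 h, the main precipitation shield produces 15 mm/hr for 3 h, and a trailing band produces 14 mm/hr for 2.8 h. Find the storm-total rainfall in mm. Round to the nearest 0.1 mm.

total ≈ 98.3 mm

Total = Σ Rᵢ Δtᵢ = 4.7 × 3 + 15 × 3 + 14 × 2.8
      = 14.1 + 45 + 39.2 = 98.3 mm.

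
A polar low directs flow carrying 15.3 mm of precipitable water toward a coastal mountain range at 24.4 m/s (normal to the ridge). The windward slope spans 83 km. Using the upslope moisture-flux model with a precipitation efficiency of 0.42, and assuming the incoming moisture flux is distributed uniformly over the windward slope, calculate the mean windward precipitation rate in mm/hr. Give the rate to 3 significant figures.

Incoming column moisture flux per unit ridge length: F = V × PW = 24.4 × 15.3 = 373.32 mm·m/s.
Spread over the 83 km slope with efficiency ε = 0.42: R = ε·F/W = 0.42 × 373.32 / 83000 m = 1.889e-03 mm/s.
R = 1.889e-03 × 3600 = 6.80 mm/hr.

R ≈ 6.80 mm/hr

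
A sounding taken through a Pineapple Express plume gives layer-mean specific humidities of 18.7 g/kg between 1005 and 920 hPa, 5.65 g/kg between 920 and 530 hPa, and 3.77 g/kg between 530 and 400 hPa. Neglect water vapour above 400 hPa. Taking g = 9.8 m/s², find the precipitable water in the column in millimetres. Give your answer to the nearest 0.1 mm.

Precipitable water is the column-integrated vapour mass per unit area: PW = (1/g) Σ q̄ Δp, with q in kg/kg and Δp in Pa (1 kg/m² of water = 1 mm).
Layer 1005–920 hPa: Δp = 85 hPa = 8500 Pa, q̄ = 0.0187 kg/kg → 0.0187 × 8500 / 9.8 = 16.22 mm
Layer 920–530 hPa: Δp = 390 hPa = 39000 Pa, q̄ = 0.00565 kg/kg → 0.00565 × 39000 / 9.8 = 22.48 mm
Layer 530–400 hPa: Δp = 130 hPa = 13000 Pa, q̄ = 0.00377 kg/kg → 0.00377 × 13000 / 9.8 = 5.00 mm
PW = 16.22 + 22.48 + 5.00 = 43.70 ≈ 43.7 mm.

PW ≈ 43.7 mm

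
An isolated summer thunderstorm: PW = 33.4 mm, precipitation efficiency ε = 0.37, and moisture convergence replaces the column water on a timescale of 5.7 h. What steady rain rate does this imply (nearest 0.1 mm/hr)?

R ≈ 2.2 mm/hr

Each overturning extracts ε × PW = 0.37 × 33.4 = 12.358 mm.
Rate = ε·PW / τ = 12.358 / 5.7 h = 2.2 mm/hr.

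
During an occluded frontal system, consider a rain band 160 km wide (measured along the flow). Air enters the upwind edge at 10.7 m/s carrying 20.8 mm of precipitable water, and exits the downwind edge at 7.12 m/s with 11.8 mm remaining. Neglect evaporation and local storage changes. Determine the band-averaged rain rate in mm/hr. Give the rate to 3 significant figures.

Column moisture flux per unit crosswind length is F = V × PW.
Inflow: F_in = 10.7 × 20.8 = 222.56 mm·m/s
Outflow: F_out = 7.12 × 11.8 = 84.016 mm·m/s
Steady-state rate R = (F_in − F_out)/L = (222.56 − 84.016) / 160000 m = 8.659e-04 mm/s.
R = 8.659e-04 × 3600 = 3.12 mm/hr.

R ≈ 3.12 mm/hr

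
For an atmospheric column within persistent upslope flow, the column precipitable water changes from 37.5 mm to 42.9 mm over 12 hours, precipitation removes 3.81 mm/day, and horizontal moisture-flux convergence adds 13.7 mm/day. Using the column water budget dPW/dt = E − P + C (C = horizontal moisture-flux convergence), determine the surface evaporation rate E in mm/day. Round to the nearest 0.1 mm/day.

E ≈ 0.9 mm/day

dPW/dt = (42.9 − 37.5) mm / (12/24 day) = +10.800 mm/day.
E = dPW/dt + P − C = (+10.800) + 3.81 − (13.7) = 0.9 mm/day.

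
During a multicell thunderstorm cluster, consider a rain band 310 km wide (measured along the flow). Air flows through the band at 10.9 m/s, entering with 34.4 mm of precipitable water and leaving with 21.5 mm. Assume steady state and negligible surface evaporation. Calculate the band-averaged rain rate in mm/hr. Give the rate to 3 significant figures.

Column moisture flux per unit crosswind length is F = V × PW.
Inflow: F_in = 10.9 × 34.4 = 374.96 mm·m/s
Outflow: F_out = 10.9 × 21.5 = 234.35 mm·m/s
Steady-state rate R = (F_in − F_out)/L = (374.96 − 234.35) / 310000 m = 4.536e-04 mm/s.
R = 4.536e-04 × 3600 = 1.63 mm/hr.

R ≈ 1.63 mm/hr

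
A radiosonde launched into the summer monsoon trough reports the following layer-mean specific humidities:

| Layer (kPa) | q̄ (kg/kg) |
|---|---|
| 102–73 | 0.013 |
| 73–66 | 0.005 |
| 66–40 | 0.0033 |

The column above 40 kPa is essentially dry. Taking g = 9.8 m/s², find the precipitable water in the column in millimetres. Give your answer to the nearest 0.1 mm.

Precipitable water is the column-integrated vapour mass per unit area: PW = (1/g) Σ q̄ Δp, with q in kg/kg and Δp in Pa (1 kg/m² of water = 1 mm).
Layer 102–73 kPa: Δp = 290 hPa = 29000 Pa, q̄ = 0.013 kg/kg → 0.013 × 29000 / 9.8 = 38.47 mm
Layer 73–66 kPa: Δp = 70 hPa = 7000 Pa, q̄ = 0.005 kg/kg → 0.005 × 7000 / 9.8 = 3.57 mm
Layer 66–40 kPa: Δp = 260 hPa = 26000 Pa, q̄ = 0.0033 kg/kg → 0.0033 × 26000 / 9.8 = 8.76 mm
PW = 38.47 + 3.57 + 8.76 = 50.80 ≈ 50.8 mm.

PW ≈ 50.8 mm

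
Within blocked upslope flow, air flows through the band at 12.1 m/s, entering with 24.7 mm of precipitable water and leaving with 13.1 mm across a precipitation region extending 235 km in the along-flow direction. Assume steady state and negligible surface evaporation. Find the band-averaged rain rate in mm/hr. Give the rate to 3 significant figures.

Column moisture flux per unit crosswind length is F = V × PW.
Inflow: F_in = 12.1 × 24.7 = 298.87 mm·m/s
Outflow: F_out = 12.1 × 13.1 = 158.51 mm·m/s
Steady-state rate R = (F_in − F_out)/L = (298.87 − 158.51) / 235000 m = 5.973e-04 mm/s.
R = 5.973e-04 × 3600 = 2.15 mm/hr.

R ≈ 2.15 mm/hr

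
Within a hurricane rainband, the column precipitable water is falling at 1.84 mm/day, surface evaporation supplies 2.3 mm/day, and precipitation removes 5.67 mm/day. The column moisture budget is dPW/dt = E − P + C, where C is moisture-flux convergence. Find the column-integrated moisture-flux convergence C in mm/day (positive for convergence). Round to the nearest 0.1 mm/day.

dPW/dt = -1.84 mm/day.
C = dPW/dt − E + P = (-1.84) − 2.3 + 5.67 = 1.5 mm/day.

C ≈ 1.5 mm/day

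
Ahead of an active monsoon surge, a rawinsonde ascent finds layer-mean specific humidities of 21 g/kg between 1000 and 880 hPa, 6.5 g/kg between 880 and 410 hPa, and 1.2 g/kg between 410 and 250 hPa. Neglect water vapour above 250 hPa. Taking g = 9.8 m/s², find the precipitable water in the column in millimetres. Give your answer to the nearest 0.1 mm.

PW ≈ 58.8 mm

Precipitable water is the column-integrated vapour mass per unit area: PW = (1/g) Σ q̄ Δp, with q in kg/kg and Δp in Pa (1 kg/m² of water = 1 mm).
Layer 1000–880 hPa: Δp = 120 hPa = 12000 Pa, q̄ = 0.021 kg/kg → 0.021 × 12000 / 9.8 = 25.71 mm
Layer 880–410 hPa: Δp = 470 hPa = 47000 Pa, q̄ = 0.0065 kg/kg → 0.0065 × 47000 / 9.8 = 31.17 mm
Layer 410–250 hPa: Δp = 160 hPa = 16000 Pa, q̄ = 0.0012 kg/kg → 0.0012 × 16000 / 9.8 = 1.96 mm
PW = 25.71 + 31.17 + 1.96 = 58.84 ≈ 58.8 mm.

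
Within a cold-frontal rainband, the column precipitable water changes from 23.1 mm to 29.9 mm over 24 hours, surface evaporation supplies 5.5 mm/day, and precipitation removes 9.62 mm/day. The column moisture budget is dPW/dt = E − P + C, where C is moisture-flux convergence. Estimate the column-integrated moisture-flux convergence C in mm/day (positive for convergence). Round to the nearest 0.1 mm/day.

dPW/dt = (29.9 − 23.1) mm / (24/24 day) = +6.800 mm/day.
C = dPW/dt − E + P = (+6.800) − 5.5 + 9.62 = 10.9 mm/day.

C ≈ 10.9 mm/day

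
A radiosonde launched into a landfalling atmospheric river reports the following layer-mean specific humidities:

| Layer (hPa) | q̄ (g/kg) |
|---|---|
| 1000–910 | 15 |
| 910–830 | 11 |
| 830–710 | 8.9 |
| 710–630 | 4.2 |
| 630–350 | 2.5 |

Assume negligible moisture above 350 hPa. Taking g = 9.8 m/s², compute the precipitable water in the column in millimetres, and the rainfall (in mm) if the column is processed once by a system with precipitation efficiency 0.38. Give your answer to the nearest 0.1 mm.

PW ≈ 44.2 mm; rainfall ≈ 16.8 mm

Precipitable water is the column-integrated vapour mass per unit area: PW = (1/g) Σ q̄ Δp, with q in kg/kg and Δp in Pa (1 kg/m² of water = 1 mm).
Layer 1000–910 hPa: Δp = 90 hPa = 9000 Pa, q̄ = 0.015 kg/kg → 0.015 × 9000 / 9.8 = 13.78 mm
Layer 910–830 hPa: Δp = 80 hPa = 8000 Pa, q̄ = 0.011 kg/kg → 0.011 × 8000 / 9.8 = 8.98 mm
Layer 830–710 hPa: Δp = 120 hPa = 12000 Pa, q̄ = 0.0089 kg/kg → 0.0089 × 12000 / 9.8 = 10.90 mm
Layer 710–630 hPa: Δp = 80 hPa = 8000 Pa, q̄ = 0.0042 kg/kg → 0.0042 × 8000 / 9.8 = 3.43 mm
Layer 630–350 hPa: Δp = 280 hPa = 28000 Pa, q̄ = 0.0025 kg/kg → 0.0025 × 28000 / 9.8 = 7.14 mm
PW = 13.78 + 8.98 + 10.90 + 3.43 + 7.14 = 44.23 ≈ 44.2 mm.
Rainfall = ε × PW = 0.38 × 44.2 = 16.8 mm.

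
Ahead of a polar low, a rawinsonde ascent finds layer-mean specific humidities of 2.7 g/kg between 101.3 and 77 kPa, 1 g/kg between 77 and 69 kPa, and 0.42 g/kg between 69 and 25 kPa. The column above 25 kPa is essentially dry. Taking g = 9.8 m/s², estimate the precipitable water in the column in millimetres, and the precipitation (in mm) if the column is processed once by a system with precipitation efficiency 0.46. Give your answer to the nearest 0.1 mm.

PW ≈ 9.4 mm; precipitation ≈ 4.3 mm

Precipitable water is the column-integrated vapour mass per unit area: PW = (1/g) Σ q̄ Δp, with q in kg/kg and Δp in Pa (1 kg/m² of water = 1 mm).
Layer 101.3–77 kPa: Δp = 243 hPa = 24300 Pa, q̄ = 0.0027 kg/kg → 0.0027 × 24300 / 9.8 = 6.69 mm
Layer 77–69 kPa: Δp = 80 hPa = 8000 Pa, q̄ = 0.001 kg/kg → 0.001 × 8000 / 9.8 = 0.82 mm
Layer 69–25 kPa: Δp = 440 hPa = 44000 Pa, q̄ = 0.00042 kg/kg → 0.00042 × 44000 / 9.8 = 1.89 mm
PW = 6.69 + 0.82 + 1.89 = 9.40 ≈ 9.4 mm.
Precipitation = ε × PW = 0.46 × 9.4 = 4.3 mm.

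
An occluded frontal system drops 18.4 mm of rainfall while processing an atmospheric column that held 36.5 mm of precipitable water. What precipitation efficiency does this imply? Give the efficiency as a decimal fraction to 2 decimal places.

ε ≈ 0.50

ε = rainfall / PW = 18.4 / 36.5 = 0.50.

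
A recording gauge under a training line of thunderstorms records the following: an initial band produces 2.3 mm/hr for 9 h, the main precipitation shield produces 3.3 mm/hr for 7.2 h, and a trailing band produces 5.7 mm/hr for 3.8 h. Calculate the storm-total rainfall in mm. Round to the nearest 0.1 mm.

total ≈ 66.1 mm

Total = Σ Rᵢ Δtᵢ = 2.3 × 9 + 3.3 × 7.2 + 5.7 × 3.8
      = 20.7 + 23.76 + 21.66 = 66.1 mm.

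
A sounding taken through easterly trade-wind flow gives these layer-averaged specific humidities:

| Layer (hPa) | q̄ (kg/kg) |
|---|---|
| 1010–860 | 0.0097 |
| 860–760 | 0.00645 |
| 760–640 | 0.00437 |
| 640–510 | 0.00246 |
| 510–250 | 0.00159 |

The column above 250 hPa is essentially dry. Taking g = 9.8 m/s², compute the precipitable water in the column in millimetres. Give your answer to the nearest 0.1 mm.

PW ≈ 34.3 mm

Precipitable water is the column-integrated vapour mass per unit area: PW = (1/g) Σ q̄ Δp, with q in kg/kg and Δp in Pa (1 kg/m² of water = 1 mm).
Layer 1010–860 hPa: Δp = 150 hPa = 15000 Pa, q̄ = 0.0097 kg/kg → 0.0097 × 15000 / 9.8 = 14.85 mm
Layer 860–760 hPa: Δp = 100 hPa = 10000 Pa, q̄ = 0.00645 kg/kg → 0.00645 × 10000 / 9.8 = 6.58 mm
Layer 760–640 hPa: Δp = 120 hPa = 12000 Pa, q̄ = 0.00437 kg/kg → 0.00437 × 12000 / 9.8 = 5.35 mm
Layer 640–510 hPa: Δp = 130 hPa = 13000 Pa, q̄ = 0.00246 kg/kg → 0.00246 × 13000 / 9.8 = 3.26 mm
Layer 510–250 hPa: Δp = 260 hPa = 26000 Pa, q̄ = 0.00159 kg/kg → 0.00159 × 26000 / 9.8 = 4.22 mm
PW = 14.85 + 6.58 + 5.35 + 3.26 + 4.22 = 34.26 ≈ 34.3 mm.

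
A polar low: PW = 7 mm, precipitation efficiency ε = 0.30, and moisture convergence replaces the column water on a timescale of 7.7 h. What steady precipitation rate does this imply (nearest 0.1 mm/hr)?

Each overturning extracts ε × PW = 0.30 × 7 = 2.1 mm.
Rate = ε·PW / τ = 2.1 / 7.7 h = 0.3 mm/hr.

R ≈ 0.3 mm/hr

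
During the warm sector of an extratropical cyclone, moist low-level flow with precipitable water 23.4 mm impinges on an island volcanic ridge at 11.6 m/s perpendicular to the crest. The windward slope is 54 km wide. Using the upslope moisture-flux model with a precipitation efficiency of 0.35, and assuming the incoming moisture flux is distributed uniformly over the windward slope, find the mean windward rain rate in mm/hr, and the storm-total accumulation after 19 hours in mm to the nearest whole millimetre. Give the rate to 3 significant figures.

R ≈ 6.33 mm/hr; total ≈ 120 mm

Incoming column moisture flux per unit ridge length: F = V × PW = 11.6 × 23.4 = 271.44 mm·m/s.
Spread over the 54 km slope with efficiency ε = 0.35: R = ε·F/W = 0.35 × 271.44 / 54000 m = 1.759e-03 mm/s.
R = 1.759e-03 × 3600 = 6.33 mm/hr.
Over 19 h: total = 6.33 × 19 = 120.27 ≈ 120 mm.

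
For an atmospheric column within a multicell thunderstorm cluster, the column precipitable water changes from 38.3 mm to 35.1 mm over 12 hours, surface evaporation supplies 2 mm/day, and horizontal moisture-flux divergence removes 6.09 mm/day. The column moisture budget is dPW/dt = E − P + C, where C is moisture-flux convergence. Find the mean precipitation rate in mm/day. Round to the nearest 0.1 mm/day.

dPW/dt = (35.1 − 38.3) mm / (12/24 day) = -6.400 mm/day.
P = E + C − dPW/dt = 2 + (-6.09) − (-6.400) = 2.3 mm/day.

P ≈ 2.3 mm/day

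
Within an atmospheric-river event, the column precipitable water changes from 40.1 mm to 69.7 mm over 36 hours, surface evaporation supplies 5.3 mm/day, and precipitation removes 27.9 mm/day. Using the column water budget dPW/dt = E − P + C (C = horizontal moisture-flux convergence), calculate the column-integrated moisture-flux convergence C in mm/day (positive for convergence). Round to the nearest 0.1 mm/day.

dPW/dt = (69.7 − 40.1) mm / (36/24 day) = +19.733 mm/day.
C = dPW/dt − E + P = (+19.733) − 5.3 + 27.9 = 42.3 mm/day.

C ≈ 42.3 mm/day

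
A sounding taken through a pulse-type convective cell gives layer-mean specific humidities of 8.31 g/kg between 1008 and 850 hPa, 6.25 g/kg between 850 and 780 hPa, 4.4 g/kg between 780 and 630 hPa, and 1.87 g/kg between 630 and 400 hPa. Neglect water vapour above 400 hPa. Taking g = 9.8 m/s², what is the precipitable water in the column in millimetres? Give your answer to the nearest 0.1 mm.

PW ≈ 29.0 mm

Precipitable water is the column-integrated vapour mass per unit area: PW = (1/g) Σ q̄ Δp, with q in kg/kg and Δp in Pa (1 kg/m² of water = 1 mm).
Layer 1008–850 hPa: Δp = 158 hPa = 15800 Pa, q̄ = 0.00831 kg/kg → 0.00831 × 15800 / 9.8 = 13.40 mm
Layer 850–780 hPa: Δp = 70 hPa = 7000 Pa, q̄ = 0.00625 kg/kg → 0.00625 × 7000 / 9.8 = 4.46 mm
Layer 780–630 hPa: Δp = 150 hPa = 15000 Pa, q̄ = 0.0044 kg/kg → 0.0044 × 15000 / 9.8 = 6.73 mm
Layer 630–400 hPa: Δp = 230 hPa = 23000 Pa, q̄ = 0.00187 kg/kg → 0.00187 × 23000 / 9.8 = 4.39 mm
PW = 13.40 + 4.46 + 6.73 + 4.39 = 28.98 ≈ 29.0 mm.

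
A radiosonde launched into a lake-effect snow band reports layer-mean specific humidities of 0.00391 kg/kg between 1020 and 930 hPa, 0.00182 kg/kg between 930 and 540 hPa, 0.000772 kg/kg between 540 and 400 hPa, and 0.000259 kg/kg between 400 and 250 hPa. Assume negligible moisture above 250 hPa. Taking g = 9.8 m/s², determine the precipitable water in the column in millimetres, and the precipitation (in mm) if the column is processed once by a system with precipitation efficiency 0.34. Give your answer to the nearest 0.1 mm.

PW ≈ 12.3 mm; precipitation ≈ 4.2 mm

Precipitable water is the column-integrated vapour mass per unit area: PW = (1/g) Σ q̄ Δp, with q in kg/kg and Δp in Pa (1 kg/m² of water = 1 mm).
Layer 1020–930 hPa: Δp = 90 hPa = 9000 Pa, q̄ = 0.00391 kg/kg → 0.00391 × 9000 / 9.8 = 3.59 mm
Layer 930–540 hPa: Δp = 390 hPa = 39000 Pa, q̄ = 0.00182 kg/kg → 0.00182 × 39000 / 9.8 = 7.24 mm
Layer 540–400 hPa: Δp = 140 hPa = 14000 Pa, q̄ = 0.000772 kg/kg → 0.000772 × 14000 / 9.8 = 1.10 mm
Layer 400–250 hPa: Δp = 150 hPa = 15000 Pa, q̄ = 0.000259 kg/kg → 0.000259 × 15000 / 9.8 = 0.40 mm
PW = 3.59 + 7.24 + 1.10 + 0.40 = 12.33 ≈ 12.3 mm.
Precipitation = ε × PW = 0.34 × 12.3 = 4.2 mm.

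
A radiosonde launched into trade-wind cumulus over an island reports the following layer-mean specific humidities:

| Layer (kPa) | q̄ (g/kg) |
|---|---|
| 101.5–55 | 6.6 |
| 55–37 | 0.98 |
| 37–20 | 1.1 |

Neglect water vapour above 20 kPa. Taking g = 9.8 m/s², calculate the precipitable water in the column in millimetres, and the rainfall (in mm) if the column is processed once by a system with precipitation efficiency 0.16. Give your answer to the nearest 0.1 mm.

PW ≈ 35.0 mm; rainfall ≈ 5.6 mm

Precipitable water is the column-integrated vapour mass per unit area: PW = (1/g) Σ q̄ Δp, with q in kg/kg and Δp in Pa (1 kg/m² of water = 1 mm).
Layer 101.5–55 kPa: Δp = 465 hPa = 46500 Pa, q̄ = 0.0066 kg/kg → 0.0066 × 46500 / 9.8 = 31.32 mm
Layer 55–37 kPa: Δp = 180 hPa = 18000 Pa, q̄ = 0.00098 kg/kg → 0.00098 × 18000 / 9.8 = 1.80 mm
Layer 37–20 kPa: Δp = 170 hPa = 17000 Pa, q̄ = 0.0011 kg/kg → 0.0011 × 17000 / 9.8 = 1.91 mm
PW = 31.32 + 1.80 + 1.91 = 35.03 ≈ 35.0 mm.
Rainfall = ε × PW = 0.16 × 35.0 = 5.6 mm.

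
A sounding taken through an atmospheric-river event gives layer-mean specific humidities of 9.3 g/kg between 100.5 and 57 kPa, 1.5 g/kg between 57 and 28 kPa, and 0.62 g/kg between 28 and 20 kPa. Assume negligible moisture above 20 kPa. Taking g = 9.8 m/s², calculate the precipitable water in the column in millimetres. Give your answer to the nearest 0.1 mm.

Precipitable water is the column-integrated vapour mass per unit area: PW = (1/g) Σ q̄ Δp, with q in kg/kg and Δp in Pa (1 kg/m² of water = 1 mm).
Layer 100.5–57 kPa: Δp = 435 hPa = 43500 Pa, q̄ = 0.0093 kg/kg → 0.0093 × 43500 / 9.8 = 41.28 mm
Layer 57–28 kPa: Δp = 290 hPa = 29000 Pa, q̄ = 0.0015 kg/kg → 0.0015 × 29000 / 9.8 = 4.44 mm
Layer 28–20 kPa: Δp = 80 hPa = 8000 Pa, q̄ = 0.00062 kg/kg → 0.00062 × 8000 / 9.8 = 0.51 mm
PW = 41.28 + 4.44 + 0.51 = 46.23 ≈ 46.2 mm.

PW ≈ 46.2 mm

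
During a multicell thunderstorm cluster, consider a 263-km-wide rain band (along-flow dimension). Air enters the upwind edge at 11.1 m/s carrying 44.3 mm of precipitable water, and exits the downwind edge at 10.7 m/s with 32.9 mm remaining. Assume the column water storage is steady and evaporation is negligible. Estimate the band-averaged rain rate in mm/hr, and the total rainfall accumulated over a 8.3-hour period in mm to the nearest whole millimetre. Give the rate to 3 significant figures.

R ≈ 1.91 mm/hr; total ≈ 16 mm

Column moisture flux per unit crosswind length is F = V × PW.
Inflow: F_in = 11.1 × 44.3 = 491.73 mm·m/s
Outflow: F_out = 10.7 × 32.9 = 352.03 mm·m/s
Steady-state rate R = (F_in − F_out)/L = (491.73 − 352.03) / 263000 m = 5.312e-04 mm/s.
R = 5.312e-04 × 3600 = 1.91 mm/hr.
Over 8.3 h: total = 1.91 × 8.3 = 15.853 ≈ 16 mm.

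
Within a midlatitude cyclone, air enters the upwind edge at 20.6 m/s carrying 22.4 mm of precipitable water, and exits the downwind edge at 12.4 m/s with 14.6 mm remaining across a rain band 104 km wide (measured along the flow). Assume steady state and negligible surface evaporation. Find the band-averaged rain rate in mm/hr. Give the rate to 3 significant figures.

R ≈ 9.71 mm/hr

Column moisture flux per unit crosswind length is F = V × PW.
Inflow: F_in = 20.6 × 22.4 = 461.44 mm·m/s
Outflow: F_out = 12.4 × 14.6 = 181.04 mm·m/s
Steady-state rate R = (F_in − F_out)/L = (461.44 − 181.04) / 104000 m = 2.696e-03 mm/s.
R = 2.696e-03 × 3600 = 9.71 mm/hr.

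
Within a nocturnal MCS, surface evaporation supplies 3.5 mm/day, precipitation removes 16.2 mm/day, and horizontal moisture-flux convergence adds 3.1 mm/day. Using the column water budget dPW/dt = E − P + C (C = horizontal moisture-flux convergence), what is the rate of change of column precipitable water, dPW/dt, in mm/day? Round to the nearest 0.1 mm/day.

dPW/dt = E − P + C = 3.5 − 16.2 + (3.1) = -9.6 mm/day.

dPW/dt ≈ -9.6 mm/day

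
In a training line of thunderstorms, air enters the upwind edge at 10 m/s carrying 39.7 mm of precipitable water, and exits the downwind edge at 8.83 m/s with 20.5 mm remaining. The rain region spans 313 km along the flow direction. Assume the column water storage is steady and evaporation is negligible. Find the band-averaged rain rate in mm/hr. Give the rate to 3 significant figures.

R ≈ 2.48 mm/hr

Column moisture flux per unit crosswind length is F = V × PW.
Inflow: F_in = 10 × 39.7 = 397 mm·m/s
Outflow: F_out = 8.83 × 20.5 = 181.015 mm·m/s
Steady-state rate R = (F_in − F_out)/L = (397 − 181.015) / 313000 m = 6.900e-04 mm/s.
R = 6.900e-04 × 3600 = 2.48 mm/hr.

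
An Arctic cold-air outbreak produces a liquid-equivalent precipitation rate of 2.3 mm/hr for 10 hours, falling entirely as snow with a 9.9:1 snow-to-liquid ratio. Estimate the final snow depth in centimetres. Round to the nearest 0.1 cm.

Liquid-equivalent depth = 2.3 × 10 = 23 mm.
Snow depth = 23 mm × 9.9 = 227.7 mm = 22.8 cm.

snow depth ≈ 22.8 cm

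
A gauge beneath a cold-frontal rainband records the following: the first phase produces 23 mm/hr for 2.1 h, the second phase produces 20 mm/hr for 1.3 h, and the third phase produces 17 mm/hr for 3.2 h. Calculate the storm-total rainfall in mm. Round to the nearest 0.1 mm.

Total = Σ Rᵢ Δtᵢ = 23 × 2.1 + 20 × 1.3 + 17 × 3.2
      = 48.3 + 26 + 54.4 = 128.7 mm.

total ≈ 128.7 mm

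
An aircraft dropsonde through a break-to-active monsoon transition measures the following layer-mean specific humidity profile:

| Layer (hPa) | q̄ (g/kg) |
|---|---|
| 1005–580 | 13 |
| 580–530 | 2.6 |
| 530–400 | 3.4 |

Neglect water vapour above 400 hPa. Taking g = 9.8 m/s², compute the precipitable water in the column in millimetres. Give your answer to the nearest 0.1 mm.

PW ≈ 62.2 mm

Precipitable water is the column-integrated vapour mass per unit area: PW = (1/g) Σ q̄ Δp, with q in kg/kg and Δp in Pa (1 kg/m² of water = 1 mm).
Layer 1005–580 hPa: Δp = 425 hPa = 42500 Pa, q̄ = 0.013 kg/kg → 0.013 × 42500 / 9.8 = 56.38 mm
Layer 580–530 hPa: Δp = 50 hPa = 5000 Pa, q̄ = 0.0026 kg/kg → 0.0026 × 5000 / 9.8 = 1.33 mm
Layer 530–400 hPa: Δp = 130 hPa = 13000 Pa, q̄ = 0.0034 kg/kg → 0.0034 × 13000 / 9.8 = 4.51 mm
PW = 56.38 + 1.33 + 4.51 = 62.22 ≈ 62.2 mm.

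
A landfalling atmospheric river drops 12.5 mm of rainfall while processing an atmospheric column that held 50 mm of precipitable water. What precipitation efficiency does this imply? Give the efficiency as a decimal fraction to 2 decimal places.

ε ≈ 0.25

ε = rainfall / PW = 12.5 / 50 = 0.25.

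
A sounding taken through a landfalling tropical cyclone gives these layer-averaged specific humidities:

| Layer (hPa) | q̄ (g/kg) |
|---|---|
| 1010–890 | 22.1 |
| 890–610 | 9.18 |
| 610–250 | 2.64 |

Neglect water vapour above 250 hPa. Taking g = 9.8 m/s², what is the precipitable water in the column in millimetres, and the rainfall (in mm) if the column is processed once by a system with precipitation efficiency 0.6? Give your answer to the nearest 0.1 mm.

PW ≈ 63.0 mm; rainfall ≈ 37.8 mm

Precipitable water is the column-integrated vapour mass per unit area: PW = (1/g) Σ q̄ Δp, with q in kg/kg and Δp in Pa (1 kg/m² of water = 1 mm).
Layer 1010–890 hPa: Δp = 120 hPa = 12000 Pa, q̄ = 0.0221 kg/kg → 0.0221 × 12000 / 9.8 = 27.06 mm
Layer 890–610 hPa: Δp = 280 hPa = 28000 Pa, q̄ = 0.00918 kg/kg → 0.00918 × 28000 / 9.8 = 26.23 mm
Layer 610–250 hPa: Δp = 360 hPa = 36000 Pa, q̄ = 0.00264 kg/kg → 0.00264 × 36000 / 9.8 = 9.70 mm
PW = 27.06 + 26.23 + 9.70 = 62.99 ≈ 63.0 mm.
Rainfall = ε × PW = 0.6 × 63.0 = 37.8 mm.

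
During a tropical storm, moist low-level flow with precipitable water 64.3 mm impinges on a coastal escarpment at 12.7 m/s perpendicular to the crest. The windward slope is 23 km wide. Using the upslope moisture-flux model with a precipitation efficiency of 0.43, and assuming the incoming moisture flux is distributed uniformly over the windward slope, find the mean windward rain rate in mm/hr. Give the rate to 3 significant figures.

R ≈ 55.0 mm/hr

Incoming column moisture flux per unit ridge length: F = V × PW = 12.7 × 64.3 = 816.61 mm·m/s.
Spread over the 23 km slope with efficiency ε = 0.43: R = ε·F/W = 0.43 × 816.61 / 23000 m = 1.527e-02 mm/s.
R = 1.527e-02 × 3600 = 55.0 mm/hr.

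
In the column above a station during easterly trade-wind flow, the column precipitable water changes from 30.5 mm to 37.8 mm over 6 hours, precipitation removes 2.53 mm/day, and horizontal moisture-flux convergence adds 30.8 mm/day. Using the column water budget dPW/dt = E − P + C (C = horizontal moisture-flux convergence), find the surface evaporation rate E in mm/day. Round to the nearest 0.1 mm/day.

dPW/dt = (37.8 − 30.5) mm / (6/24 day) = +29.200 mm/day.
E = dPW/dt + P − C = (+29.200) + 2.53 − (30.8) = 0.9 mm/day.

E ≈ 0.9 mm/day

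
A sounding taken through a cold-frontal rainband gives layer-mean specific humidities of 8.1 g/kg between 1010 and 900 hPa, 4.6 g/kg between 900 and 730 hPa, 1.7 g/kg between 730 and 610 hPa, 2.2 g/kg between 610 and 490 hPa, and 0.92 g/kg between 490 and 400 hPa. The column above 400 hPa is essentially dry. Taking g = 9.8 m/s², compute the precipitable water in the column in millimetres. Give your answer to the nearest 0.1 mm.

Precipitable water is the column-integrated vapour mass per unit area: PW = (1/g) Σ q̄ Δp, with q in kg/kg and Δp in Pa (1 kg/m² of water = 1 mm).
Layer 1010–900 hPa: Δp = 110 hPa = 11000 Pa, q̄ = 0.0081 kg/kg → 0.0081 × 11000 / 9.8 = 9.09 mm
Layer 900–730 hPa: Δp = 170 hPa = 17000 Pa, q̄ = 0.0046 kg/kg → 0.0046 × 17000 / 9.8 = 7.98 mm
Layer 730–610 hPa: Δp = 120 hPa = 12000 Pa, q̄ = 0.0017 kg/kg → 0.0017 × 12000 / 9.8 = 2.08 mm
Layer 610–490 hPa: Δp = 120 hPa = 12000 Pa, q̄ = 0.0022 kg/kg → 0.0022 × 12000 / 9.8 = 2.69 mm
Layer 490–400 hPa: Δp = 90 hPa = 9000 Pa, q̄ = 0.00092 kg/kg → 0.00092 × 9000 / 9.8 = 0.84 mm
PW = 9.09 + 7.98 + 2.08 + 2.69 + 0.84 = 22.68 ≈ 22.7 mm.

PW ≈ 22.7 mm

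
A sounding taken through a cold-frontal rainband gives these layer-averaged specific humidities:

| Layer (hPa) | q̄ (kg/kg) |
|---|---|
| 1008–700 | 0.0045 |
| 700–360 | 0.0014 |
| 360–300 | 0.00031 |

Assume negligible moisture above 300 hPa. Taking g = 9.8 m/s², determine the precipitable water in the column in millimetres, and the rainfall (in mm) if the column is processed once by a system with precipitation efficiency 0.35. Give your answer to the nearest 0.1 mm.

PW ≈ 19.2 mm; rainfall ≈ 6.7 mm

Precipitable water is the column-integrated vapour mass per unit area: PW = (1/g) Σ q̄ Δp, with q in kg/kg and Δp in Pa (1 kg/m² of water = 1 mm).
Layer 1008–700 hPa: Δp = 308 hPa = 30800 Pa, q̄ = 0.0045 kg/kg → 0.0045 × 30800 / 9.8 = 14.14 mm
Layer 700–360 hPa: Δp = 340 hPa = 34000 Pa, q̄ = 0.0014 kg/kg → 0.0014 × 34000 / 9.8 = 4.86 mm
Layer 360–300 hPa: Δp = 60 hPa = 6000 Pa, q̄ = 0.00031 kg/kg → 0.00031 × 6000 / 9.8 = 0.19 mm
PW = 14.14 + 4.86 + 0.19 = 19.19 ≈ 19.2 mm.
Rainfall = ε × PW = 0.35 × 19.2 = 6.7 mm.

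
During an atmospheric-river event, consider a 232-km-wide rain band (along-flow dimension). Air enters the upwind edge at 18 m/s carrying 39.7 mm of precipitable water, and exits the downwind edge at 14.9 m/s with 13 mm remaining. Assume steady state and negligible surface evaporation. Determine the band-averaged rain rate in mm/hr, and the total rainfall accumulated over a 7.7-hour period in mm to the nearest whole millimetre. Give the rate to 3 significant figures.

R ≈ 8.08 mm/hr; total ≈ 62 mm

Column moisture flux per unit crosswind length is F = V × PW.
Inflow: F_in = 18 × 39.7 = 714.6 mm·m/s
Outflow: F_out = 14.9 × 13 = 193.7 mm·m/s
Steady-state rate R = (F_in − F_out)/L = (714.6 − 193.7) / 232000 m = 2.245e-03 mm/s.
R = 2.245e-03 × 3600 = 8.08 mm/hr.
Over 7.7 h: total = 8.08 × 7.7 = 62.216 ≈ 62 mm.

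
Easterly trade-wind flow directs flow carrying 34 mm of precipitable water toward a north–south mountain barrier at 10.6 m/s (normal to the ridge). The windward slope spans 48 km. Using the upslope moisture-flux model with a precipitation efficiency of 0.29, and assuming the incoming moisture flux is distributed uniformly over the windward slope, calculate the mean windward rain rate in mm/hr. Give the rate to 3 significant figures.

Incoming column moisture flux per unit ridge length: F = V × PW = 10.6 × 34 = 360.4 mm·m/s.
Spread over the 48 km slope with efficiency ε = 0.29: R = ε·F/W = 0.29 × 360.4 / 48000 m = 2.177e-03 mm/s.
R = 2.177e-03 × 3600 = 7.84 mm/hr.

R ≈ 7.84 mm/hr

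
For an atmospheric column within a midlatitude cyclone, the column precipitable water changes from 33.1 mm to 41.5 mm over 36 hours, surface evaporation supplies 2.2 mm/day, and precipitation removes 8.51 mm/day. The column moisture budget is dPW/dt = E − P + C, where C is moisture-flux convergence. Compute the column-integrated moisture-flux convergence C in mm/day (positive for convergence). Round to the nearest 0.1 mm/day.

C ≈ 11.9 mm/day

dPW/dt = (41.5 − 33.1) mm / (36/24 day) = +5.600 mm/day.
C = dPW/dt − E + P = (+5.600) − 2.2 + 8.51 = 11.9 mm/day.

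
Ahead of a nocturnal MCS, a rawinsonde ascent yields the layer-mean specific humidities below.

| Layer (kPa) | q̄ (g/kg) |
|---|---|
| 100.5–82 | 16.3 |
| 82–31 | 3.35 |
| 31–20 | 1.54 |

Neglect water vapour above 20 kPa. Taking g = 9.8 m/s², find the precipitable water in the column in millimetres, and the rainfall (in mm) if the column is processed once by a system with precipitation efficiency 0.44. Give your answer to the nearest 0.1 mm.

Precipitable water is the column-integrated vapour mass per unit area: PW = (1/g) Σ q̄ Δp, with q in kg/kg and Δp in Pa (1 kg/m² of water = 1 mm).
Layer 100.5–82 kPa: Δp = 185 hPa = 18500 Pa, q̄ = 0.0163 kg/kg → 0.0163 × 18500 / 9.8 = 30.77 mm
Layer 82–31 kPa: Δp = 510 hPa = 51000 Pa, q̄ = 0.00335 kg/kg → 0.00335 × 51000 / 9.8 = 17.43 mm
Layer 31–20 kPa: Δp = 110 hPa = 11000 Pa, q̄ = 0.00154 kg/kg → 0.00154 × 11000 / 9.8 = 1.73 mm
PW = 30.77 + 17.43 + 1.73 = 49.93 ≈ 49.9 mm.
Rainfall = ε × PW = 0.44 × 49.9 = 22.0 mm.

PW ≈ 49.9 mm; rainfall ≈ 22.0 mm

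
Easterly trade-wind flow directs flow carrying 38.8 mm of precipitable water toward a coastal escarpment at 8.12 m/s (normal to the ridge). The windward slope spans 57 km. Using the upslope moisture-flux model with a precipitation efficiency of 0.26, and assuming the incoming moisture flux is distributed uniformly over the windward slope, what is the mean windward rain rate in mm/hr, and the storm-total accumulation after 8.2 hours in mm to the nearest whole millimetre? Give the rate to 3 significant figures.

R ≈ 5.17 mm/hr; total ≈ 42 mm

Incoming column moisture flux per unit ridge length: F = V × PW = 8.12 × 38.8 = 315.056 mm·m/s.
Spread over the 57 km slope with efficiency ε = 0.26: R = ε·F/W = 0.26 × 315.056 / 57000 m = 1.437e-03 mm/s.
R = 1.437e-03 × 3600 = 5.17 mm/hr.
Over 8.2 h: total = 5.17 × 8.2 = 42.394 ≈ 42 mm.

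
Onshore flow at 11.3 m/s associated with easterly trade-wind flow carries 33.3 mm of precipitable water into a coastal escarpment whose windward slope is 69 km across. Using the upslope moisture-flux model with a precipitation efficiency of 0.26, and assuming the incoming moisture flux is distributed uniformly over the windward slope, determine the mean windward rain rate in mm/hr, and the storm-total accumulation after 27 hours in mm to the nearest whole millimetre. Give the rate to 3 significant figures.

R ≈ 5.10 mm/hr; total ≈ 138 mm

Incoming column moisture flux per unit ridge length: F = V × PW = 11.3 × 33.3 = 376.29 mm·m/s.
Spread over the 69 km slope with efficiency ε = 0.26: R = ε·F/W = 0.26 × 376.29 / 69000 m = 1.418e-03 mm/s.
R = 1.418e-03 × 3600 = 5.10 mm/hr.
Over 27 h: total = 5.10 × 27 = 137.7 ≈ 138 mm.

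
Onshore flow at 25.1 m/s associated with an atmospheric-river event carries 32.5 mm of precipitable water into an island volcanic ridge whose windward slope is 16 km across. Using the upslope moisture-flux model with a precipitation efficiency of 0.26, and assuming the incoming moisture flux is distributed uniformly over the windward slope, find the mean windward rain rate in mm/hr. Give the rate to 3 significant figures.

Incoming column moisture flux per unit ridge length: F = V × PW = 25.1 × 32.5 = 815.75 mm·m/s.
Spread over the 16 km slope with efficiency ε = 0.26: R = ε·F/W = 0.26 × 815.75 / 16000 m = 1.326e-02 mm/s.
R = 1.326e-02 × 3600 = 47.7 mm/hr.

R ≈ 47.7 mm/hr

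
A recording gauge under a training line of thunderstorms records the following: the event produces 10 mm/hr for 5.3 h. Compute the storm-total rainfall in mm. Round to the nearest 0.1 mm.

total ≈ 53.0 mm

Total = Σ Rᵢ Δtᵢ = 10 × 5.3
      = 53 = 53.0 mm.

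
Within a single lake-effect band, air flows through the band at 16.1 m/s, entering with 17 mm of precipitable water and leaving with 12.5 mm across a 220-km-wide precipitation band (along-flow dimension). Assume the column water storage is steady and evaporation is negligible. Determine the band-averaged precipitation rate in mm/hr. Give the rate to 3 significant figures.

R ≈ 1.19 mm/hr

Column moisture flux per unit crosswind length is F = V × PW.
Inflow: F_in = 16.1 × 17 = 273.7 mm·m/s
Outflow: F_out = 16.1 × 12.5 = 201.25 mm·m/s
Steady-state rate R = (F_in − F_out)/L = (273.7 − 201.25) / 220000 m = 3.293e-04 mm/s.
R = 3.293e-04 × 3600 = 1.19 mm/hr.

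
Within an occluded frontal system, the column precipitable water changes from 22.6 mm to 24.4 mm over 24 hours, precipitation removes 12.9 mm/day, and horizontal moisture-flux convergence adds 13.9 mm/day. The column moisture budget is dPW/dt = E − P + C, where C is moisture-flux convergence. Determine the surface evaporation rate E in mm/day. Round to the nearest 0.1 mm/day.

E ≈ 0.8 mm/day

dPW/dt = (24.4 − 22.6) mm / (24/24 day) = +1.800 mm/day.
E = dPW/dt + P − C = (+1.800) + 12.9 − (13.9) = 0.8 mm/day.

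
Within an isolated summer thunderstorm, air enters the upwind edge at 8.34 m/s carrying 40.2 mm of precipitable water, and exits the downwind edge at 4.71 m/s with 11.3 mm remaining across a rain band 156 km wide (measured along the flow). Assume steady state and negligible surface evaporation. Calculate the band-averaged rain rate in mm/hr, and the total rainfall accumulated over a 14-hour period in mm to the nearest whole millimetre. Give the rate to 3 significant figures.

Column moisture flux per unit crosswind length is F = V × PW.
Inflow: F_in = 8.34 × 40.2 = 335.268 mm·m/s
Outflow: F_out = 4.71 × 11.3 = 53.223 mm·m/s
Steady-state rate R = (F_in − F_out)/L = (335.268 − 53.223) / 156000 m = 1.808e-03 mm/s.
R = 1.808e-03 × 3600 = 6.51 mm/hr.
Over 14 h: total = 6.51 × 14 = 91.14 ≈ 91 mm.

R ≈ 6.51 mm/hr; total ≈ 91 mm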